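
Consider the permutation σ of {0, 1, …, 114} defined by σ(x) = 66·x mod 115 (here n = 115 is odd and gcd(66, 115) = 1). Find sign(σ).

-1

Trace 91: π^k(91) = [91, 26, 106, 96, 11, 36, 76] for k=0..6.
The orbit structure of x ↦ 66x mod 115: 10 orbits of sizes [22, 22, 22, 22, 22, 1, 1, 1, 1, 1].
sign(π) = (−1)^{n − #cycles} = (−1)^{115−10} = (−1)^105 = -1.
Zolotarev: (66|115) = -1, matching the cycle-count sign.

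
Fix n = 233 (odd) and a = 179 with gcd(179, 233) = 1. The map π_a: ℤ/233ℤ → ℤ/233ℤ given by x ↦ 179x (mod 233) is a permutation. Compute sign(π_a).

-1

Orbit of 167 under x↦179x: [167, 69, 2, 125, 7, 88, 141]… (length divides ord_233(179)).
Cycle type of π: 232 + 1; total 2 cycles.
With 2 cycles on 233 points, sign = (−1)^{233−2} = -1.
(179|233)_J = -1 (Zolotarev's lemma cross-check).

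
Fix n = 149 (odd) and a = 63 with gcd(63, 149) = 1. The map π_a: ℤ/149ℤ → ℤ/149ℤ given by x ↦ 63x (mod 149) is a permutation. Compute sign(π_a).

Trace 63: π^k(63) = [63, 95, 25, 85, 140, 29, 39] for k=0..6.
Cycle type of π: 37×4 + 1; total 5 cycles.
n − c = 149 − 5 = 144; sign = (−1)^144 = +1.

+1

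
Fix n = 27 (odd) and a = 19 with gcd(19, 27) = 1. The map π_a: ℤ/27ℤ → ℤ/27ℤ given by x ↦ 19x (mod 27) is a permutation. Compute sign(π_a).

+1

Orbit of 10 under x↦19x: [10, 1, 19]… (length divides ord_27(19)).
π_19 has 15 disjoint cycles with lengths [3, 3, 3, 3, 3, 3, 1, 1, 1, 1, 1, 1, 1, 1, 1] on {0,…,26}.
sign(π) = (−1)^{n − #cycles} = (−1)^{27−15} = (−1)^12 = +1.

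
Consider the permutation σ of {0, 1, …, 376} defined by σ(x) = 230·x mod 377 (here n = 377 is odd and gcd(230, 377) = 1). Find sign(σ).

-1

Start at x=269: 269 → 42 → 235 → 139 → 302 → 92 → 48 → … (one orbit).
Decompose π into cycles: lengths [84, 84, 84, 84, 28, 3, 3, 3, 3, 1] (10 cycles, including the fixed point 0).
10 cycles on 377: each ℓ→(−1)^(ℓ−1), product (−1)^367 = -1.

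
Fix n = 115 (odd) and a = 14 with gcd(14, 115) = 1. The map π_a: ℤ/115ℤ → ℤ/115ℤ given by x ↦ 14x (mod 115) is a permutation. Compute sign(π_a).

-1

Start at x=1: 1 → 14 → 81 → 99 → 6 → 84 → 26 → … (one orbit).
Cycle lengths of π_14 on ℤ/115ℤ: [22, 22, 22, 22, 22, 2, 2, 1]; 8 cycles in total.
115 − 8 = 107 transpositions; sign(π) = (−1)^107 = -1.
(14|115)_J = -1 (Zolotarev's lemma cross-check).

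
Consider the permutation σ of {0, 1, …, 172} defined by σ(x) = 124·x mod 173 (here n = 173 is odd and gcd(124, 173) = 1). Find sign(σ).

+1

Start at x=158: 158 → 43 → 142 → 135 → 132 → 106 → 169 → … (one orbit).
5 cycles of lengths [43, 43, 43, 43, 1].
5 cycles on 173: each ℓ→(−1)^(ℓ−1), product (−1)^168 = +1.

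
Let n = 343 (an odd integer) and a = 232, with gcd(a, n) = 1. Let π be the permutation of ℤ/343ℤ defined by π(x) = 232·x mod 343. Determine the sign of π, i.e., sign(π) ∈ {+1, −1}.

Orbit of 267 under x↦232x: [267, 204, 337, 323, 162, 197, 85]… (length divides ord_343(232)).
Cycle lengths of π_232 on ℤ/343ℤ: [49, 49, 49, 49, 49, 49, 7, 7, 7, 7, 7, 7, 1, 1, 1, 1, 1, 1, 1]; 19 cycles in total.
Σ(ℓ_i−1) = 343−19 = 324; sign = (−1)^324 = +1.
The Jacobi symbol (232|343) = +1 (Zolotarev) agrees.

+1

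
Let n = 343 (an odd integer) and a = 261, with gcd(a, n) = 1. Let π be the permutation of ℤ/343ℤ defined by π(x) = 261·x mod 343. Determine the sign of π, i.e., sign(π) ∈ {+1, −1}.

Start at x=95: 95 → 99 → 114 → 256 → 274 → 170 → 123 → … (one orbit).
Cycle lengths of π_261 on ℤ/343ℤ: [147, 147, 21, 21, 3, 3, 1]; 7 cycles in total.
n − c = 343 − 7 = 336; sign = (−1)^336 = +1.
Zolotarev: (261|343) = +1, matching the cycle-count sign.

+1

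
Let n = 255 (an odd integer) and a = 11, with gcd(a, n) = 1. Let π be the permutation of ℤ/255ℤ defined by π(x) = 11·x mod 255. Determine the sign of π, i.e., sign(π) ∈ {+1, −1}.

Start at x=106: 106 → 146 → 76 → 71 → 16 → 176 → 151 → … (one orbit).
25 cycles of lengths [16, 16, 16, 16, 16, 16, 16, 16, 16, 16, 16, 16, 16, 16, 16, 2, 2, 2, 2, 2, 1, 1, 1, 1, 1].
With 25 cycles on 255 points, sign = (−1)^{255−25} = +1.
Zolotarev: (11|255) = +1, matching the cycle-count sign.

+1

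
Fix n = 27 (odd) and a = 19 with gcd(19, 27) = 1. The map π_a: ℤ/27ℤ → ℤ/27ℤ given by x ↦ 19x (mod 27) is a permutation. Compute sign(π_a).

Start at x=10: 10 → 1 → 19 → 10 (one orbit).
15 cycles of lengths [3, 3, 3, 3, 3, 3, 1, 1, 1, 1, 1, 1, 1, 1, 1].
With 15 cycles on 27 points, sign = (−1)^{27−15} = +1.
Check: (19/27) = +1 by Zolotarev.

+1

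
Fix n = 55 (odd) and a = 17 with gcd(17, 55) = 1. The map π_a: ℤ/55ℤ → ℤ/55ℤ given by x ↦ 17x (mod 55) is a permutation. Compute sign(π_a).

Orbit of 9 under x↦17x: [9, 43, 16, 52, 4, 13, 1]… (length divides ord_55(17)).
π_17 has 5 disjoint cycles with lengths [20, 20, 10, 4, 1] on {0,…,54}.
n − c = 55 − 5 = 50; sign = (−1)^50 = +1.
Via Zolotarev, sign(π_{17}) = (17|55) = +1.

+1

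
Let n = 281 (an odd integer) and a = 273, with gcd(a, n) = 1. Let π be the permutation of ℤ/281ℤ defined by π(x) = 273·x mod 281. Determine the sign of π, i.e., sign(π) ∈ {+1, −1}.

Orbit of 181 under x↦273x: [181, 238, 63, 58, 98, 59, 90]… (length divides ord_281(273)).
9 cycles of lengths [35, 35, 35, 35, 35, 35, 35, 35, 1].
n − c = 281 − 9 = 272; sign = (−1)^272 = +1.
The Jacobi symbol (273|281) = +1 (Zolotarev) agrees.

+1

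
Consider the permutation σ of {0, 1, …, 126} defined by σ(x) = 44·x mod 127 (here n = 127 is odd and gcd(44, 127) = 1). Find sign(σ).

Trace 30: π^k(30) = [30, 50, 41, 26, 1, 44, 31] for k=0..6.
The orbit structure of x ↦ 44x mod 127: 3 orbits of sizes [63, 63, 1].
127 − 3 = 124 transpositions; sign(π) = (−1)^124 = +1.
The Jacobi symbol (44|127) = +1 (Zolotarev) agrees.

+1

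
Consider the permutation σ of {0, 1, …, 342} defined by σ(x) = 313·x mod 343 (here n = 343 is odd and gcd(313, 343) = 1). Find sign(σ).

-1

Start at x=313: 313 → 214 → 97 → 177 → 178 → 148 → 19 → … (one orbit).
16 cycles of lengths [42, 42, 42, 42, 42, 42, 42, 6, 6, 6, 6, 6, 6, 6, 6, 1].
16 cycles on 343: each ℓ→(−1)^(ℓ−1), product (−1)^327 = -1.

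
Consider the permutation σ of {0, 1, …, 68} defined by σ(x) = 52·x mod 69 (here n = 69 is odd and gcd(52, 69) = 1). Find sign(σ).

Trace 13: π^k(13) = [13, 55, 31, 25, 58, 49, 64] for k=0..6.
π_52 has 9 disjoint cycles with lengths [11, 11, 11, 11, 11, 11, 1, 1, 1] on {0,…,68}.
sign(π) = (−1)^{n − #cycles} = (−1)^{69−9} = (−1)^60 = +1.
Check: (52/69) = +1 by Zolotarev.

+1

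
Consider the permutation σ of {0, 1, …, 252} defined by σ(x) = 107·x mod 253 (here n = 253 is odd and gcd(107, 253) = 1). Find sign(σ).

Trace 172: π^k(172) = [172, 188, 129, 141, 160, 169, 120] for k=0..6.
Decompose π into cycles: lengths [110, 110, 22, 10, 1] (5 cycles, including the fixed point 0).
With 5 cycles on 253 points, sign = (−1)^{253−5} = +1.
Via Zolotarev, sign(π_{107}) = (107|253) = +1.

+1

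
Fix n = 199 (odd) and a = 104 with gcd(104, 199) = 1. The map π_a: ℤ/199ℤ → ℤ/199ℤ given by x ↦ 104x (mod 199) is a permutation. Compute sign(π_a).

Start at x=188: 188 → 50 → 26 → 117 → 29 → 31 → 40 → … (one orbit).
π_104 has 3 disjoint cycles with lengths [99, 99, 1] on {0,…,198}.
199 − 3 = 196 transpositions; sign(π) = (−1)^196 = +1.

+1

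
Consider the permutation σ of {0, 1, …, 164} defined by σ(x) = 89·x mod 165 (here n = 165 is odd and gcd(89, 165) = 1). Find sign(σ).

-1

Orbit of 1 under x↦89x: [1, 89]… (length divides ord_165(89)).
Cycle type of π: 2×77 + 1×11; total 88 cycles.
With 88 cycles on 165 points, sign = (−1)^{165−88} = -1.
The Jacobi symbol (89|165) = -1 (Zolotarev) agrees.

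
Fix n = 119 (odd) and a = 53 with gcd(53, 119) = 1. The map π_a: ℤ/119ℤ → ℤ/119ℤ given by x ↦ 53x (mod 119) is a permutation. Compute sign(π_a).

+1

Orbit of 106 under x↦53x: [106, 25, 16, 15, 81, 9, 1]… (length divides ord_119(53)).
The orbit structure of x ↦ 53x mod 119: 9 orbits of sizes [24, 24, 24, 24, 8, 8, 3, 3, 1].
With 9 cycles on 119 points, sign = (−1)^{119−9} = +1.
Zolotarev: (53|119) = +1, matching the cycle-count sign.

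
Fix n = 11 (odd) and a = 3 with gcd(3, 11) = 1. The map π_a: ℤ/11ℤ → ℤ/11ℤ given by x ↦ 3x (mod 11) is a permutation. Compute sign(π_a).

+1

Trace 1: π^k(1) = [1, 3, 9, 5, 4] for k=0..4.
π_3 has 3 disjoint cycles with lengths [5, 5, 1] on {0,…,10}.
3 cycles on 11: each ℓ→(−1)^(ℓ−1), product (−1)^8 = +1.
Zolotarev: (3|11) = +1, matching the cycle-count sign.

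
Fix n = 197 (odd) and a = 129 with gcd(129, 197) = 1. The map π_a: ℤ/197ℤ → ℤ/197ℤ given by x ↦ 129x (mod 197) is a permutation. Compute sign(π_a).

-1

Start at x=20: 20 → 19 → 87 → 191 → 14 → 33 → 120 → … (one orbit).
π_129 has 8 disjoint cycles with lengths [28, 28, 28, 28, 28, 28, 28, 1] on {0,…,196}.
n − c = 197 − 8 = 189; sign = (−1)^189 = -1.
(129|197)_J = -1 (Zolotarev's lemma cross-check).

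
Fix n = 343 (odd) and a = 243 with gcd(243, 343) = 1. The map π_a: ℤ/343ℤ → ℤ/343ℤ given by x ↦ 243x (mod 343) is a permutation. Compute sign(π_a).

Start at x=81: 81 → 132 → 177 → 136 → 120 → 5 → 186 → … (one orbit).
4 cycles of lengths [294, 42, 6, 1].
343 − 4 = 339 transpositions; sign(π) = (−1)^339 = -1.

-1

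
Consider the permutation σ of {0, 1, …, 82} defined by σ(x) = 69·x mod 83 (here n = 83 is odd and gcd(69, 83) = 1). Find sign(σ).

Orbit of 38 under x↦69x: [38, 49, 61, 59, 4, 27, 37]… (length divides ord_83(69)).
π_69 has 3 disjoint cycles with lengths [41, 41, 1] on {0,…,82}.
Σ(ℓ_i−1) = 83−3 = 80; sign = (−1)^80 = +1.
Via Zolotarev, sign(π_{69}) = (69|83) = +1.

+1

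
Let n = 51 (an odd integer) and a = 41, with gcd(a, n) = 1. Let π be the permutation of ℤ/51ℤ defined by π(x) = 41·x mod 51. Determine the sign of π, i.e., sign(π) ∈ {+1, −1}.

Trace 25: π^k(25) = [25, 5, 1, 41, 49, 20, 4] for k=0..6.
The orbit structure of x ↦ 41x mod 51: 5 orbits of sizes [16, 16, 16, 2, 1].
sign(π) = (−1)^{n − #cycles} = (−1)^{51−5} = (−1)^46 = +1.
Zolotarev: (41|51) = +1, matching the cycle-count sign.

+1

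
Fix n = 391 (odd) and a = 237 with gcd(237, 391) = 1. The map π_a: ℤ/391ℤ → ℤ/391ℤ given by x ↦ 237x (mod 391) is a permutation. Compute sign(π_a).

-1

Trace 154: π^k(154) = [154, 135, 324, 152, 52, 203, 18] for k=0..6.
Cycle lengths of π_237 on ℤ/391ℤ: [22, 22, 22, 22, 22, 22, 22, 22, 22, 22, 22, 22, 22, 22, 22, 22, 22, 2, 2, 2, 2, 2, 2, 2, 2, 1]; 26 cycles in total.
391 − 26 = 365 transpositions; sign(π) = (−1)^365 = -1.
Check: (237/391) = -1 by Zolotarev.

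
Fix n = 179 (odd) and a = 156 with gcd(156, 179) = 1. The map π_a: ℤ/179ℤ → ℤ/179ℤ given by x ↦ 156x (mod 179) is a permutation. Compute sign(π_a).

Trace 39: π^k(39) = [39, 177, 46, 16, 169, 51, 80] for k=0..6.
The orbit structure of x ↦ 156x mod 179: 3 orbits of sizes [89, 89, 1].
With 3 cycles on 179 points, sign = (−1)^{179−3} = +1.

+1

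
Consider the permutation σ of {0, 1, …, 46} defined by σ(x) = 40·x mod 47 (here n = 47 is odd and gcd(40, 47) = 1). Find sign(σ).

-1

Trace 31: π^k(31) = [31, 18, 15, 36, 30, 25, 13] for k=0..6.
The orbit structure of x ↦ 40x mod 47: 2 orbits of sizes [46, 1].
47 − 2 = 45 transpositions; sign(π) = (−1)^45 = -1.
(40|47)_J = -1 (Zolotarev's lemma cross-check).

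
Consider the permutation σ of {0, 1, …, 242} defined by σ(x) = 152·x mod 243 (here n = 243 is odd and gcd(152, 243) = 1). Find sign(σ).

Start at x=154: 154 → 80 → 10 → 62 → 190 → 206 → 208 → … (one orbit).
Cycle type of π: 54×3 + 18×3 + 6×3 + 2×4 + 1; total 14 cycles.
14 cycles on 243: each ℓ→(−1)^(ℓ−1), product (−1)^229 = -1.

-1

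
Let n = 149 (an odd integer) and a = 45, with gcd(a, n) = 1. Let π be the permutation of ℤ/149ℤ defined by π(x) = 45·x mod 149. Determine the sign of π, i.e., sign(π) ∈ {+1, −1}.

Start at x=112: 112 → 123 → 22 → 96 → 148 → 104 → 61 → … (one orbit).
Cycle lengths of π_45 on ℤ/149ℤ: [74, 74, 1]; 3 cycles in total.
n − c = 149 − 3 = 146; sign = (−1)^146 = +1.

+1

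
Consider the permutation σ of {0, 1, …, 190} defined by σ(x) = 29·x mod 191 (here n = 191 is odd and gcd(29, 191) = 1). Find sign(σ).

Start at x=85: 85 → 173 → 51 → 142 → 107 → 47 → 26 → … (one orbit).
Cycle lengths of π_29 on ℤ/191ℤ: [190, 1]; 2 cycles in total.
sign(π) = (−1)^{n − #cycles} = (−1)^{191−2} = (−1)^189 = -1.
(29|191)_J = -1 (Zolotarev's lemma cross-check).

-1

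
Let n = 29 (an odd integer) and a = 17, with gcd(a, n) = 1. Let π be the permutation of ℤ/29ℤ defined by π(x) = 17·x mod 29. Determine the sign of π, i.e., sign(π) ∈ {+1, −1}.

Orbit of 28 under x↦17x: [28, 12, 1, 17]… (length divides ord_29(17)).
8 cycles of lengths [4, 4, 4, 4, 4, 4, 4, 1].
n − c = 29 − 8 = 21; sign = (−1)^21 = -1.
The Jacobi symbol (17|29) = -1 (Zolotarev) agrees.

-1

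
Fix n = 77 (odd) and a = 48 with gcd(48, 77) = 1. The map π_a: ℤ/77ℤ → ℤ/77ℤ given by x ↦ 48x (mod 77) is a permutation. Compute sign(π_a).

-1

Trace 34: π^k(34) = [34, 15, 27, 64, 69, 1, 48] for k=0..6.
Cycle type of π: 10×6 + 5×2 + 2×3 + 1; total 12 cycles.
n − c = 77 − 12 = 65; sign = (−1)^65 = -1.
Via Zolotarev, sign(π_{48}) = (48|77) = -1.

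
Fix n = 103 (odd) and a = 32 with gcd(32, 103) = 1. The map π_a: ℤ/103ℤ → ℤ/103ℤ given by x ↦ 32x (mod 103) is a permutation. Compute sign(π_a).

Start at x=17: 17 → 29 → 1 → 32 → 97 → 14 → 36 → … (one orbit).
Decompose π into cycles: lengths [51, 51, 1] (3 cycles, including the fixed point 0).
n − c = 103 − 3 = 100; sign = (−1)^100 = +1.

+1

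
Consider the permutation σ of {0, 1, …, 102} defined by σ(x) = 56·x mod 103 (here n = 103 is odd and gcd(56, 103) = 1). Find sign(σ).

+1

Orbit of 46 under x↦56x: [46, 1, 56]… (length divides ord_103(56)).
Cycle lengths of π_56 on ℤ/103ℤ: [3, 3, 3, 3, 3, 3, 3, 3, 3, 3, 3, 3, 3, 3, 3, 3, 3, 3, 3, 3, 3, 3, 3, 3, 3, 3, 3, 3, 3, 3, 3, 3, 3, 3, 1]; 35 cycles in total.
n − c = 103 − 35 = 68; sign = (−1)^68 = +1.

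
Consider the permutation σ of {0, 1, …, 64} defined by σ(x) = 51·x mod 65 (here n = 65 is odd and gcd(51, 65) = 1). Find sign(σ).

+1

Start at x=1: 1 → 51 → 1 (one orbit).
Decompose π into cycles: lengths [2, 2, 2, 2, 2, 2, 2, 2, 2, 2, 2, 2, 2, 2, 2, 2, 2, 2, 2, 2, 2, 2, 2, 2, 2, 2, 2, 2, 2, 2, 1, 1, 1, 1, 1] (35 cycles, including the fixed point 0).
65 − 35 = 30 transpositions; sign(π) = (−1)^30 = +1.
The Jacobi symbol (51|65) = +1 (Zolotarev) agrees.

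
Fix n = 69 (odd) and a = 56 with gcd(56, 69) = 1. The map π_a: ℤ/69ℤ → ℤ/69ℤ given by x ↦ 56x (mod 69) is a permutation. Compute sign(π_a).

+1

Start at x=11: 11 → 64 → 65 → 52 → 14 → 25 → 20 → … (one orbit).
Cycle type of π: 22×3 + 2 + 1; total 5 cycles.
5 cycles on 69: each ℓ→(−1)^(ℓ−1), product (−1)^64 = +1.
(56|69)_J = +1 (Zolotarev's lemma cross-check).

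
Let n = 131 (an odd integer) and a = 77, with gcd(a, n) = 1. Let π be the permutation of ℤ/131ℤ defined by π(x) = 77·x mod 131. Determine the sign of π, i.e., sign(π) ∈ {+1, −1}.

+1

Orbit of 1 under x↦77x: [1, 77, 34, 129, 108, 63, 4]… (length divides ord_131(77)).
3 cycles of lengths [65, 65, 1].
3 cycles on 131: each ℓ→(−1)^(ℓ−1), product (−1)^128 = +1.
The Jacobi symbol (77|131) = +1 (Zolotarev) agrees.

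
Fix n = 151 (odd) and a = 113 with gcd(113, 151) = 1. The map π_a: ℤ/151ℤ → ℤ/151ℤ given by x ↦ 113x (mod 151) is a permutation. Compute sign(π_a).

Start at x=128: 128 → 119 → 8 → 149 → 76 → 132 → 118 → … (one orbit).
Decompose π into cycles: lengths [30, 30, 30, 30, 30, 1] (6 cycles, including the fixed point 0).
sign(π) = (−1)^{n − #cycles} = (−1)^{151−6} = (−1)^145 = -1.
Check: (113/151) = -1 by Zolotarev.

-1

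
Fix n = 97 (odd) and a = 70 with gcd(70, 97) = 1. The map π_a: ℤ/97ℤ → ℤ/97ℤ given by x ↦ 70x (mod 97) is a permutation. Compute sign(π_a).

+1

Trace 70: π^k(70) = [70, 50, 8, 75, 12, 64, 18] for k=0..6.
Cycle lengths of π_70 on ℤ/97ℤ: [16, 16, 16, 16, 16, 16, 1]; 7 cycles in total.
n − c = 97 − 7 = 90; sign = (−1)^90 = +1.
Check: (70/97) = +1 by Zolotarev.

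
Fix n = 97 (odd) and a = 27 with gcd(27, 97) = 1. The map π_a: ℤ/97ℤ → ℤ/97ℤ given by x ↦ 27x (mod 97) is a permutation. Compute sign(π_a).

+1

Start at x=70: 70 → 47 → 8 → 22 → 12 → 33 → 18 → … (one orbit).
π_27 has 7 disjoint cycles with lengths [16, 16, 16, 16, 16, 16, 1] on {0,…,96}.
sign(π) = (−1)^{n − #cycles} = (−1)^{97−7} = (−1)^90 = +1.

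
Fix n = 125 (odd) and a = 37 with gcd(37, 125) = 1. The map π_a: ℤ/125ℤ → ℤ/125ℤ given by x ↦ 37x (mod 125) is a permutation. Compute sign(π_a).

Trace 57: π^k(57) = [57, 109, 33, 96, 52, 49, 63] for k=0..6.
4 cycles of lengths [100, 20, 4, 1].
sign(π) = (−1)^{n − #cycles} = (−1)^{125−4} = (−1)^121 = -1.
(37|125)_J = -1 (Zolotarev's lemma cross-check).

-1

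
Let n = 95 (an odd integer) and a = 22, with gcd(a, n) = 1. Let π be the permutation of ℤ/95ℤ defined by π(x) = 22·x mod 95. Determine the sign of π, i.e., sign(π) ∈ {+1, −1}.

+1

Start at x=36: 36 → 32 → 39 → 3 → 66 → 27 → 24 → … (one orbit).
5 cycles of lengths [36, 36, 18, 4, 1].
n − c = 95 − 5 = 90; sign = (−1)^90 = +1.
(22|95)_J = +1 (Zolotarev's lemma cross-check).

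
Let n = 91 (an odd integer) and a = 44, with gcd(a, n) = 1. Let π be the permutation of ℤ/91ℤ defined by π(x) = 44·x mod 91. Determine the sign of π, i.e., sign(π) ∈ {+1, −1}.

Trace 86: π^k(86) = [86, 53, 57, 51, 60, 1, 44] for k=0..6.
12 cycles of lengths [12, 12, 12, 12, 12, 12, 4, 4, 4, 3, 3, 1].
With 12 cycles on 91 points, sign = (−1)^{91−12} = -1.
(44|91)_J = -1 (Zolotarev's lemma cross-check).

-1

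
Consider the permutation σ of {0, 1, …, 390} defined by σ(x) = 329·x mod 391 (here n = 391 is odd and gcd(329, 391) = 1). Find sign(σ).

+1

Start at x=121: 121 → 318 → 225 → 126 → 8 → 286 → 254 → … (one orbit).
The orbit structure of x ↦ 329x mod 391: 5 orbits of sizes [176, 176, 22, 16, 1].
5 cycles on 391: each ℓ→(−1)^(ℓ−1), product (−1)^386 = +1.
(329|391)_J = +1 (Zolotarev's lemma cross-check).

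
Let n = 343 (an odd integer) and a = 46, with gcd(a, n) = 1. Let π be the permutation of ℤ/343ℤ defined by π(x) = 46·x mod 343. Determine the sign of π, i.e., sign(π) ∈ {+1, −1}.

+1

Trace 289: π^k(289) = [289, 260, 298, 331, 134, 333, 226] for k=0..6.
Cycle type of π: 147×2 + 21×2 + 3×2 + 1; total 7 cycles.
Σ(ℓ_i−1) = 343−7 = 336; sign = (−1)^336 = +1.
Check: (46/343) = +1 by Zolotarev.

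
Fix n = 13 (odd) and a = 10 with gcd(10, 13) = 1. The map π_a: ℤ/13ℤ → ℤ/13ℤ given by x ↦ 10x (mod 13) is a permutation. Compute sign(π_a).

+1

Trace 4: π^k(4) = [4, 1, 10, 9, 12, 3] for k=0..5.
Cycle type of π: 6×2 + 1; total 3 cycles.
sign(π) = (−1)^{n − #cycles} = (−1)^{13−3} = (−1)^10 = +1.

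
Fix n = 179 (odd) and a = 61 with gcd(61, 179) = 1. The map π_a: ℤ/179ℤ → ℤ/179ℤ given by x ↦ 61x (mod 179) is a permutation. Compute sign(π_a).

Trace 20: π^k(20) = [20, 146, 135, 1, 61, 141, 9] for k=0..6.
Decompose π into cycles: lengths [89, 89, 1] (3 cycles, including the fixed point 0).
sign(π) = (−1)^{n − #cycles} = (−1)^{179−3} = (−1)^176 = +1.
Check: (61/179) = +1 by Zolotarev.

+1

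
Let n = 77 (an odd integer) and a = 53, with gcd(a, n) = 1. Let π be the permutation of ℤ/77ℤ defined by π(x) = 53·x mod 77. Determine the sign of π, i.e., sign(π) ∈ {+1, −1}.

+1

Trace 9: π^k(9) = [9, 15, 25, 16, 1, 53, 37] for k=0..6.
9 cycles of lengths [15, 15, 15, 15, 5, 5, 3, 3, 1].
9 cycles on 77: each ℓ→(−1)^(ℓ−1), product (−1)^68 = +1.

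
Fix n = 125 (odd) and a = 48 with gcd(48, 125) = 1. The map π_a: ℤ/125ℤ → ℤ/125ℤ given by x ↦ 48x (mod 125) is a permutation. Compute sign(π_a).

-1

Trace 91: π^k(91) = [91, 118, 39, 122, 106, 88, 99] for k=0..6.
4 cycles of lengths [100, 20, 4, 1].
n − c = 125 − 4 = 121; sign = (−1)^121 = -1.
Check: (48/125) = -1 by Zolotarev.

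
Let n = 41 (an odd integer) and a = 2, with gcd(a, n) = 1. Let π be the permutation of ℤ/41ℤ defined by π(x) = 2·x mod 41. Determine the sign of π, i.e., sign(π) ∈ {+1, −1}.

Trace 25: π^k(25) = [25, 9, 18, 36, 31, 21, 1] for k=0..6.
Cycle type of π: 20×2 + 1; total 3 cycles.
3 cycles on 41: each ℓ→(−1)^(ℓ−1), product (−1)^38 = +1.
Check: (2/41) = +1 by Zolotarev.

+1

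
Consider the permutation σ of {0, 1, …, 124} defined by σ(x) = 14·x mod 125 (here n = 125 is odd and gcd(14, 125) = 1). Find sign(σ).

Orbit of 124 under x↦14x: [124, 111, 54, 6, 84, 51, 89]… (length divides ord_125(14)).
The orbit structure of x ↦ 14x mod 125: 7 orbits of sizes [50, 50, 10, 10, 2, 2, 1].
Σ(ℓ_i−1) = 125−7 = 118; sign = (−1)^118 = +1.

+1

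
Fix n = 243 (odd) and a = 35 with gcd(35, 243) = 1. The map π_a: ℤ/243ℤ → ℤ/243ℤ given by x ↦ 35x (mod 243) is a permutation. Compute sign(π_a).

-1

Orbit of 224 under x↦35x: [224, 64, 53, 154, 44, 82, 197]… (length divides ord_243(35)).
Decompose π into cycles: lengths [54, 54, 54, 18, 18, 18, 6, 6, 6, 2, 2, 2, 2, 1] (14 cycles, including the fixed point 0).
14 cycles on 243: each ℓ→(−1)^(ℓ−1), product (−1)^229 = -1.
(35|243)_J = -1 (Zolotarev's lemma cross-check).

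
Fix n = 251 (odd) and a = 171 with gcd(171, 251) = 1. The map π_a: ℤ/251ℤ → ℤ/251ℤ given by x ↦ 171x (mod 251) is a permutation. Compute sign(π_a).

-1

Orbit of 188 under x↦171x: [188, 20, 157, 241, 47, 5, 102]… (length divides ord_251(171)).
6 cycles of lengths [50, 50, 50, 50, 50, 1].
With 6 cycles on 251 points, sign = (−1)^{251−6} = -1.
The Jacobi symbol (171|251) = -1 (Zolotarev) agrees.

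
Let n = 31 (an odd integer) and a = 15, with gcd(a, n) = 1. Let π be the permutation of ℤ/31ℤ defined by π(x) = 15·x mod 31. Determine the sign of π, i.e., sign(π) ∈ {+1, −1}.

Trace 1: π^k(1) = [1, 15, 8, 27, 2, 30, 16] for k=0..6.
π_15 has 4 disjoint cycles with lengths [10, 10, 10, 1] on {0,…,30}.
n − c = 31 − 4 = 27; sign = (−1)^27 = -1.
Check: (15/31) = -1 by Zolotarev.

-1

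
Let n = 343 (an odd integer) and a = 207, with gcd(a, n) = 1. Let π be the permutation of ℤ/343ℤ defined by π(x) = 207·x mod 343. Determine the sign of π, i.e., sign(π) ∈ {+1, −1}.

Trace 37: π^k(37) = [37, 113, 67, 149, 316, 242, 16] for k=0..6.
Decompose π into cycles: lengths [147, 147, 21, 21, 3, 3, 1] (7 cycles, including the fixed point 0).
With 7 cycles on 343 points, sign = (−1)^{343−7} = +1.
Zolotarev: (207|343) = +1, matching the cycle-count sign.

+1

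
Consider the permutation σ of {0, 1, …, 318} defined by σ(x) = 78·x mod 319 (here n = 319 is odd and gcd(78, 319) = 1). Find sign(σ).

+1

Orbit of 78 under x↦78x: [78, 23, 199, 210, 111, 45, 1]… (length divides ord_319(78)).
55 cycles of lengths [7, 7, 7, 7, 7, 7, 7, 7, 7, 7, 7, 7, 7, 7, 7, 7, 7, 7, 7, 7, 7, 7, 7, 7, 7, 7, 7, 7, 7, 7, 7, 7, 7, 7, 7, 7, 7, 7, 7, 7, 7, 7, 7, 7, 1, 1, 1, 1, 1, 1, 1, 1, 1, 1, 1].
With 55 cycles on 319 points, sign = (−1)^{319−55} = +1.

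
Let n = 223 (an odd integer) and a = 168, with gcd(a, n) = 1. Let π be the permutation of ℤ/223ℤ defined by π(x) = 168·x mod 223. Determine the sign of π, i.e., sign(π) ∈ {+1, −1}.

-1

Trace 178: π^k(178) = [178, 22, 128, 96, 72, 54, 152] for k=0..6.
Cycle type of π: 222 + 1; total 2 cycles.
n − c = 223 − 2 = 221; sign = (−1)^221 = -1.
(168|223)_J = -1 (Zolotarev's lemma cross-check).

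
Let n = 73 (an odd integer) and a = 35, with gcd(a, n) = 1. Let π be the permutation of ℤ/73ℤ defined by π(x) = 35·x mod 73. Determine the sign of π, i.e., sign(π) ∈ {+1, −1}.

Start at x=46: 46 → 4 → 67 → 9 → 23 → 2 → 70 → … (one orbit).
Cycle lengths of π_35 on ℤ/73ℤ: [36, 36, 1]; 3 cycles in total.
n − c = 73 − 3 = 70; sign = (−1)^70 = +1.
(35|73)_J = +1 (Zolotarev's lemma cross-check).

+1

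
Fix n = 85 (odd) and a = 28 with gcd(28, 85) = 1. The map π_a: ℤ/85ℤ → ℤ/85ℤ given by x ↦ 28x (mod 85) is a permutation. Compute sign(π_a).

Start at x=12: 12 → 81 → 58 → 9 → 82 → 1 → 28 → … (one orbit).
π_28 has 7 disjoint cycles with lengths [16, 16, 16, 16, 16, 4, 1] on {0,…,84}.
Σ(ℓ_i−1) = 85−7 = 78; sign = (−1)^78 = +1.
The Jacobi symbol (28|85) = +1 (Zolotarev) agrees.

+1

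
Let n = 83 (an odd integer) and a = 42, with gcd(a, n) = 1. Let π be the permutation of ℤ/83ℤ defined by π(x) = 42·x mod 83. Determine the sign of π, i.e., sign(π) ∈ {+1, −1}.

Trace 40: π^k(40) = [40, 20, 10, 5, 44, 22, 11] for k=0..6.
Cycle type of π: 82 + 1; total 2 cycles.
n − c = 83 − 2 = 81; sign = (−1)^81 = -1.
Check: (42/83) = -1 by Zolotarev.

-1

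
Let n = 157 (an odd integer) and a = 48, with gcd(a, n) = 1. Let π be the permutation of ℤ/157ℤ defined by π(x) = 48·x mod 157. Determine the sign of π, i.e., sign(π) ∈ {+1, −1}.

+1

Start at x=10: 10 → 9 → 118 → 12 → 105 → 16 → 140 → … (one orbit).
3 cycles of lengths [78, 78, 1].
3 cycles on 157: each ℓ→(−1)^(ℓ−1), product (−1)^154 = +1.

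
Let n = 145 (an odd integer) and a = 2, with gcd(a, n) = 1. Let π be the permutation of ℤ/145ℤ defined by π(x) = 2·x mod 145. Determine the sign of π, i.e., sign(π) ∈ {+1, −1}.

+1

Trace 36: π^k(36) = [36, 72, 144, 143, 141, 137, 129] for k=0..6.
7 cycles of lengths [28, 28, 28, 28, 28, 4, 1].
With 7 cycles on 145 points, sign = (−1)^{145−7} = +1.
Zolotarev: (2|145) = +1, matching the cycle-count sign.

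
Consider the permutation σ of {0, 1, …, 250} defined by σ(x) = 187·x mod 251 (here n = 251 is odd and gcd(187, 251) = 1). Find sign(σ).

-1

Orbit of 25 under x↦187x: [25, 157, 243, 10, 113, 47, 4]… (length divides ord_251(187)).
Cycle type of π: 50×5 + 1; total 6 cycles.
251 − 6 = 245 transpositions; sign(π) = (−1)^245 = -1.
Via Zolotarev, sign(π_{187}) = (187|251) = -1.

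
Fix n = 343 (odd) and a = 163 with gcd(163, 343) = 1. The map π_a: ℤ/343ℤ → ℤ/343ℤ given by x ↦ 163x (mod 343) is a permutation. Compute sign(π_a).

Orbit of 81 under x↦163x: [81, 169, 107, 291, 99, 16, 207]… (length divides ord_343(163)).
Cycle type of π: 147×2 + 21×2 + 3×2 + 1; total 7 cycles.
n − c = 343 − 7 = 336; sign = (−1)^336 = +1.
(163|343)_J = +1 (Zolotarev's lemma cross-check).

+1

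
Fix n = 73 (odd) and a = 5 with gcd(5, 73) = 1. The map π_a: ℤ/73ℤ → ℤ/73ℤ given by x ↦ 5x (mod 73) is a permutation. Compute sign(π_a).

Start at x=43: 43 → 69 → 53 → 46 → 11 → 55 → 56 → … (one orbit).
Decompose π into cycles: lengths [72, 1] (2 cycles, including the fixed point 0).
2 cycles on 73: each ℓ→(−1)^(ℓ−1), product (−1)^71 = -1.
Via Zolotarev, sign(π_{5}) = (5|73) = -1.

-1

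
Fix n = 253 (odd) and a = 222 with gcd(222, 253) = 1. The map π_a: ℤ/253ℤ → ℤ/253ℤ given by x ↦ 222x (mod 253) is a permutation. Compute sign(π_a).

Orbit of 192 under x↦222x: [192, 120, 75, 205, 223, 171, 12]… (length divides ord_253(222)).
Cycle type of π: 110×2 + 22 + 10 + 1; total 5 cycles.
Σ(ℓ_i−1) = 253−5 = 248; sign = (−1)^248 = +1.
Zolotarev: (222|253) = +1, matching the cycle-count sign.

+1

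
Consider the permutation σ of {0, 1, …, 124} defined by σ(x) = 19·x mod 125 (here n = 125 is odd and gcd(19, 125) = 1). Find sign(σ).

Trace 114: π^k(114) = [114, 41, 29, 51, 94, 36, 59] for k=0..6.
π_19 has 7 disjoint cycles with lengths [50, 50, 10, 10, 2, 2, 1] on {0,…,124}.
125 − 7 = 118 transpositions; sign(π) = (−1)^118 = +1.
The Jacobi symbol (19|125) = +1 (Zolotarev) agrees.

+1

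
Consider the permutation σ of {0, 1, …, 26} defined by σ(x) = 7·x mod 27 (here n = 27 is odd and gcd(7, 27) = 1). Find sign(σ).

Orbit of 1 under x↦7x: [1, 7, 22, 19, 25, 13, 10]… (length divides ord_27(7)).
π_7 has 7 disjoint cycles with lengths [9, 9, 3, 3, 1, 1, 1] on {0,…,26}.
sign(π) = (−1)^{n − #cycles} = (−1)^{27−7} = (−1)^20 = +1.

+1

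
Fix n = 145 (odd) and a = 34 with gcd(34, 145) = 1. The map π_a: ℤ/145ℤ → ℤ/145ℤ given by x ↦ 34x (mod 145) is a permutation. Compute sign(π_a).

+1

Orbit of 16 under x↦34x: [16, 109, 81, 144, 111, 4, 136]… (length divides ord_145(34)).
π_34 has 13 disjoint cycles with lengths [14, 14, 14, 14, 14, 14, 14, 14, 14, 14, 2, 2, 1] on {0,…,144}.
sign(π) = (−1)^{n − #cycles} = (−1)^{145−13} = (−1)^132 = +1.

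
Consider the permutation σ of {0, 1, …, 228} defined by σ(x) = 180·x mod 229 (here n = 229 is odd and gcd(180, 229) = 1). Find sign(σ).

+1

Orbit of 3 under x↦180x: [3, 82, 104, 171, 94, 203, 129]… (length divides ord_229(180)).
Cycle lengths of π_180 on ℤ/229ℤ: [57, 57, 57, 57, 1]; 5 cycles in total.
n − c = 229 − 5 = 224; sign = (−1)^224 = +1.
Zolotarev: (180|229) = +1, matching the cycle-count sign.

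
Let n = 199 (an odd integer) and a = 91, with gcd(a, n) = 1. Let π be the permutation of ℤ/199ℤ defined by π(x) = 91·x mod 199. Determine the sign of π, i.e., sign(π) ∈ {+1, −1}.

+1

Start at x=139: 139 → 112 → 43 → 132 → 72 → 184 → 28 → … (one orbit).
Cycle lengths of π_91 on ℤ/199ℤ: [99, 99, 1]; 3 cycles in total.
3 cycles on 199: each ℓ→(−1)^(ℓ−1), product (−1)^196 = +1.
Zolotarev: (91|199) = +1, matching the cycle-count sign.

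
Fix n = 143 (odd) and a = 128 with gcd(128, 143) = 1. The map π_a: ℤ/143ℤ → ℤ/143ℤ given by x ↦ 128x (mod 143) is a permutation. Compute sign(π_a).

+1

Trace 126: π^k(126) = [126, 112, 36, 32, 92, 50, 108] for k=0..6.
The orbit structure of x ↦ 128x mod 143: 5 orbits of sizes [60, 60, 12, 10, 1].
Σ(ℓ_i−1) = 143−5 = 138; sign = (−1)^138 = +1.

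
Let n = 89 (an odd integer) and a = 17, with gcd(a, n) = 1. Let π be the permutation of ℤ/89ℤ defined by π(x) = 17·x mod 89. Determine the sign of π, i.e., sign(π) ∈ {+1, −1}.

Orbit of 67 under x↦17x: [67, 71, 50, 49, 32, 10, 81]… (length divides ord_89(17)).
Cycle lengths of π_17 on ℤ/89ℤ: [44, 44, 1]; 3 cycles in total.
89 − 3 = 86 transpositions; sign(π) = (−1)^86 = +1.

+1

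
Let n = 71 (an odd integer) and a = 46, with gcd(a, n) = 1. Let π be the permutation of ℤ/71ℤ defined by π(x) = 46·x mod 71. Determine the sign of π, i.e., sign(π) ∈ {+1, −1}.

-1

Orbit of 17 under x↦46x: [17, 1, 46, 57, 66, 54, 70]… (length divides ord_71(46)).
Cycle lengths of π_46 on ℤ/71ℤ: [10, 10, 10, 10, 10, 10, 10, 1]; 8 cycles in total.
8 cycles on 71: each ℓ→(−1)^(ℓ−1), product (−1)^63 = -1.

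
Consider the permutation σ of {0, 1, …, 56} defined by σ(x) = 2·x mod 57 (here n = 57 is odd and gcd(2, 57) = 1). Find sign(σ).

+1

Trace 14: π^k(14) = [14, 28, 56, 55, 53, 49, 41] for k=0..6.
Cycle type of π: 18×3 + 2 + 1; total 5 cycles.
57 − 5 = 52 transpositions; sign(π) = (−1)^52 = +1.
Via Zolotarev, sign(π_{2}) = (2|57) = +1.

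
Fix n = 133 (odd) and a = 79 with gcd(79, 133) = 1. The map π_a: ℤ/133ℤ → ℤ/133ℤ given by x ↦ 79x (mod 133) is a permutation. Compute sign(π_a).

-1

Trace 79: π^k(79) = [79, 123, 8, 100, 53, 64, 2] for k=0..6.
10 cycles of lengths [18, 18, 18, 18, 18, 18, 18, 3, 3, 1].
sign(π) = (−1)^{n − #cycles} = (−1)^{133−10} = (−1)^123 = -1.
The Jacobi symbol (79|133) = -1 (Zolotarev) agrees.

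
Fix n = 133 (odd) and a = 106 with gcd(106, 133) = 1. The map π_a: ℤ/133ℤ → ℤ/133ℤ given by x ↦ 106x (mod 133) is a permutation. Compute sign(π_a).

Start at x=64: 64 → 1 → 106 → 64 (one orbit).
The orbit structure of x ↦ 106x mod 133: 49 orbits of sizes [3, 3, 3, 3, 3, 3, 3, 3, 3, 3, 3, 3, 3, 3, 3, 3, 3, 3, 3, 3, 3, 3, 3, 3, 3, 3, 3, 3, 3, 3, 3, 3, 3, 3, 3, 3, 3, 3, 3, 3, 3, 3, 1, 1, 1, 1, 1, 1, 1].
133 − 49 = 84 transpositions; sign(π) = (−1)^84 = +1.
Check: (106/133) = +1 by Zolotarev.

+1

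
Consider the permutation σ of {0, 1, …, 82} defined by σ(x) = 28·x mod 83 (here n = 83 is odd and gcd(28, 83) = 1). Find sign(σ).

+1

Start at x=77: 77 → 81 → 27 → 9 → 3 → 1 → 28 → … (one orbit).
3 cycles of lengths [41, 41, 1].
n − c = 83 − 3 = 80; sign = (−1)^80 = +1.
Via Zolotarev, sign(π_{28}) = (28|83) = +1.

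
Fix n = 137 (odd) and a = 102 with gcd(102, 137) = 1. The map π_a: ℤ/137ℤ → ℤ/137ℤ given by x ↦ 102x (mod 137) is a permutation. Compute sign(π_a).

-1

Trace 13: π^k(13) = [13, 93, 33, 78, 10, 61, 57] for k=0..6.
Decompose π into cycles: lengths [136, 1] (2 cycles, including the fixed point 0).
With 2 cycles on 137 points, sign = (−1)^{137−2} = -1.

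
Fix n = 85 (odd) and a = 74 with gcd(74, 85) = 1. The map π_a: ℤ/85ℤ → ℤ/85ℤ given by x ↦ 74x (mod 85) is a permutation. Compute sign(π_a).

Orbit of 24 under x↦74x: [24, 76, 14, 16, 79, 66, 39]… (length divides ord_85(74)).
The orbit structure of x ↦ 74x mod 85: 8 orbits of sizes [16, 16, 16, 16, 16, 2, 2, 1].
85 − 8 = 77 transpositions; sign(π) = (−1)^77 = -1.

-1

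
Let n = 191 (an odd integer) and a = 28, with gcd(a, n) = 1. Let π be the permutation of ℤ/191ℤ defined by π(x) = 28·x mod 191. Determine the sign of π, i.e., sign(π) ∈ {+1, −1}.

Orbit of 101 under x↦28x: [101, 154, 110, 24, 99, 98, 70]… (length divides ord_191(28)).
π_28 has 2 disjoint cycles with lengths [190, 1] on {0,…,190}.
191 − 2 = 189 transpositions; sign(π) = (−1)^189 = -1.

-1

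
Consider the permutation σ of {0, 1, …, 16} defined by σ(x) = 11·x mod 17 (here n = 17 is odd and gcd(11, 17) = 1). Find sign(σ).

-1

Orbit of 11 under x↦11x: [11, 2, 5, 4, 10, 8, 3]… (length divides ord_17(11)).
Cycle type of π: 16 + 1; total 2 cycles.
Σ(ℓ_i−1) = 17−2 = 15; sign = (−1)^15 = -1.
The Jacobi symbol (11|17) = -1 (Zolotarev) agrees.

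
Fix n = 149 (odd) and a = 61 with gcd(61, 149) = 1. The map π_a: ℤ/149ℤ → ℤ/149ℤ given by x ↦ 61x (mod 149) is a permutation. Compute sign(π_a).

Orbit of 26 under x↦61x: [26, 96, 45, 63, 118, 46, 124]… (length divides ord_149(61)).
Cycle lengths of π_61 on ℤ/149ℤ: [74, 74, 1]; 3 cycles in total.
Σ(ℓ_i−1) = 149−3 = 146; sign = (−1)^146 = +1.

+1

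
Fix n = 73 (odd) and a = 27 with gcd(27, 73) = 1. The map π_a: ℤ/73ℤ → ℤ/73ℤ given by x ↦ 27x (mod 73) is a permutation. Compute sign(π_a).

+1

Start at x=46: 46 → 1 → 27 → 72 → 46 (one orbit).
π_27 has 19 disjoint cycles with lengths [4, 4, 4, 4, 4, 4, 4, 4, 4, 4, 4, 4, 4, 4, 4, 4, 4, 4, 1] on {0,…,72}.
73 − 19 = 54 transpositions; sign(π) = (−1)^54 = +1.
Zolotarev: (27|73) = +1, matching the cycle-count sign.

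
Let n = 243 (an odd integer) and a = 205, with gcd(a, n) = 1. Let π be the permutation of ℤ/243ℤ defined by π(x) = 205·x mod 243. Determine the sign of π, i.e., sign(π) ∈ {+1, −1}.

Orbit of 136 under x↦205x: [136, 178, 40, 181, 169, 139, 64]… (length divides ord_243(205)).
11 cycles of lengths [81, 81, 27, 27, 9, 9, 3, 3, 1, 1, 1].
11 cycles on 243: each ℓ→(−1)^(ℓ−1), product (−1)^232 = +1.
Check: (205/243) = +1 by Zolotarev.

+1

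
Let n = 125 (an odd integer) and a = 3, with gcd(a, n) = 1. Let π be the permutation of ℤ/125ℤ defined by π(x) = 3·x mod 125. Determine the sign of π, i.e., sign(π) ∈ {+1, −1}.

Trace 122: π^k(122) = [122, 116, 98, 44, 7, 21, 63] for k=0..6.
Cycle lengths of π_3 on ℤ/125ℤ: [100, 20, 4, 1]; 4 cycles in total.
sign(π) = (−1)^{n − #cycles} = (−1)^{125−4} = (−1)^121 = -1.
Via Zolotarev, sign(π_{3}) = (3|125) = -1.

-1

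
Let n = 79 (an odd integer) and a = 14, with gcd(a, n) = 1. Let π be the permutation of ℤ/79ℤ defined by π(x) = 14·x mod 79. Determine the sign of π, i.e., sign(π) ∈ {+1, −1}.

-1

Orbit of 65 under x↦14x: [65, 41, 21, 57, 8, 33, 67]… (length divides ord_79(14)).
Cycle type of π: 26×3 + 1; total 4 cycles.
With 4 cycles on 79 points, sign = (−1)^{79−4} = -1.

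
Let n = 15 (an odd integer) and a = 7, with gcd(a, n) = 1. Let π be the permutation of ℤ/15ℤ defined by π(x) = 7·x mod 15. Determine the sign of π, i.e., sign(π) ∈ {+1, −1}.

-1

Start at x=4: 4 → 13 → 1 → 7 → 4 (one orbit).
π_7 has 6 disjoint cycles with lengths [4, 4, 4, 1, 1, 1] on {0,…,14}.
sign(π) = (−1)^{n − #cycles} = (−1)^{15−6} = (−1)^9 = -1.
Zolotarev: (7|15) = -1, matching the cycle-count sign.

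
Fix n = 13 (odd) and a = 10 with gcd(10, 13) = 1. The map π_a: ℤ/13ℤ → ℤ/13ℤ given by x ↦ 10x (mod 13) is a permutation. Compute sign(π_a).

+1

Orbit of 4 under x↦10x: [4, 1, 10, 9, 12, 3]… (length divides ord_13(10)).
π_10 has 3 disjoint cycles with lengths [6, 6, 1] on {0,…,12}.
Σ(ℓ_i−1) = 13−3 = 10; sign = (−1)^10 = +1.
Via Zolotarev, sign(π_{10}) = (10|13) = +1.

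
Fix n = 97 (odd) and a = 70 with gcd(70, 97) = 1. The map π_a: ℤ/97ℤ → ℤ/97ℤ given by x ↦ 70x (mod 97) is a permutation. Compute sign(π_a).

+1

Orbit of 33 under x↦70x: [33, 79, 1, 70, 50, 8, 75]… (length divides ord_97(70)).
7 cycles of lengths [16, 16, 16, 16, 16, 16, 1].
With 7 cycles on 97 points, sign = (−1)^{97−7} = +1.
(70|97)_J = +1 (Zolotarev's lemma cross-check).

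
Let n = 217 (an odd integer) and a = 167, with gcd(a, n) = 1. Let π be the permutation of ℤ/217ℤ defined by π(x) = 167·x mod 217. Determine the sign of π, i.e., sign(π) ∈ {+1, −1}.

Start at x=183: 183 → 181 → 64 → 55 → 71 → 139 → 211 → … (one orbit).
Decompose π into cycles: lengths [30, 30, 30, 30, 30, 30, 30, 2, 2, 2, 1] (11 cycles, including the fixed point 0).
n − c = 217 − 11 = 206; sign = (−1)^206 = +1.

+1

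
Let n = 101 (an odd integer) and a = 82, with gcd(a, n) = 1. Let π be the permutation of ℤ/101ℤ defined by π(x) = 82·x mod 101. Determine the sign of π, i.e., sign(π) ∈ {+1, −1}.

Start at x=52: 52 → 22 → 87 → 64 → 97 → 76 → 71 → … (one orbit).
Cycle lengths of π_82 on ℤ/101ℤ: [50, 50, 1]; 3 cycles in total.
3 cycles on 101: each ℓ→(−1)^(ℓ−1), product (−1)^98 = +1.
Check: (82/101) = +1 by Zolotarev.

+1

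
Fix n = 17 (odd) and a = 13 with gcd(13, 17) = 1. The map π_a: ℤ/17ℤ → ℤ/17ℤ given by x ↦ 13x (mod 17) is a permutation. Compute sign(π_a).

Trace 4: π^k(4) = [4, 1, 13, 16] for k=0..3.
Decompose π into cycles: lengths [4, 4, 4, 4, 1] (5 cycles, including the fixed point 0).
Σ(ℓ_i−1) = 17−5 = 12; sign = (−1)^12 = +1.

+1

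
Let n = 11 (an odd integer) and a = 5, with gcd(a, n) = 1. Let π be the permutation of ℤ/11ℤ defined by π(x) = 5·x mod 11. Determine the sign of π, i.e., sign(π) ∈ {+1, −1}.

+1

Start at x=4: 4 → 9 → 1 → 5 → 3 → 4 (one orbit).
3 cycles of lengths [5, 5, 1].
3 cycles on 11: each ℓ→(−1)^(ℓ−1), product (−1)^8 = +1.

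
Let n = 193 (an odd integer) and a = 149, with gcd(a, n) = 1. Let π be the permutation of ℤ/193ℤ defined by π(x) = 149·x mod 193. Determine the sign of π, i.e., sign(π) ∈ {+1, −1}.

Start at x=134: 134 → 87 → 32 → 136 → 192 → 44 → 187 → … (one orbit).
Decompose π into cycles: lengths [192, 1] (2 cycles, including the fixed point 0).
n − c = 193 − 2 = 191; sign = (−1)^191 = -1.
The Jacobi symbol (149|193) = -1 (Zolotarev) agrees.

-1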